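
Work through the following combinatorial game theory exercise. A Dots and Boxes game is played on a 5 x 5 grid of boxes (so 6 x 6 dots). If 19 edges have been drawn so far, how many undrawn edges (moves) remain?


Grid: 5 x 5 boxes, i.e. 6 rows and 6 columns of dots.
Horizontal edges: (rows + 1) * cols = 6 * 5 = 30
Vertical edges: rows * (cols + 1) = 5 * 6 = 30
Total edges: 30 + 30 = 60
Edges drawn: 19
Remaining: 60 - 19 = 41

41


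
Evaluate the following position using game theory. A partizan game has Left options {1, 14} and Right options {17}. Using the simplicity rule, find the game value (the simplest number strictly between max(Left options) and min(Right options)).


Left options: {1, 14}, max = 14
Right options: {17}, min = 17
All options are numbers and max(Left) < min(Right), so by the simplicity theorem the value is the simplest (earliest-born) number strictly between 14 and 17.
Integers 15 through 16 all lie strictly between 14 and 17.
Among integers, the simplest (lowest birthday = smallest |n|; 0 is born on day 0, +-n on day n) is 15.
No non-integer in the interval can be simpler: if x is a non-integer in the interval, then floor(x) or ceil(x) also lies in the interval (the interval contains an integer), and both are proper prefixes of x's sign expansion, i.e. born earlier. So the game value is 15.
Game value = 15

15


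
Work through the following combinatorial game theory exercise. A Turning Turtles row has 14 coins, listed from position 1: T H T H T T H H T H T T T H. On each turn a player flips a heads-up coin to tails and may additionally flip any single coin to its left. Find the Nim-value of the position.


Coins: T H T H T T H H T H T T T H
Key fact: a single head at position k behaves exactly like a Nim heap of size k (turning it to T and optionally flipping a coin at j < k corresponds to moving the heap from k to j, or to 0), and heads combine as a disjunctive sum (two heads at the same place would cancel, matching j XOR j = 0). So the Nim-value is the XOR of the 1-indexed positions of the heads.
Face-up positions (1-indexed): [2, 4, 7, 8, 10, 14]
XOR 0 with 2: 0 XOR 2 = 2
XOR 2 with 4: 2 XOR 4 = 6
XOR 6 with 7: 6 XOR 7 = 1
XOR 1 with 8: 1 XOR 8 = 9
XOR 9 with 10: 9 XOR 10 = 3
XOR 3 with 14: 3 XOR 14 = 13
Nim-value = 13

13


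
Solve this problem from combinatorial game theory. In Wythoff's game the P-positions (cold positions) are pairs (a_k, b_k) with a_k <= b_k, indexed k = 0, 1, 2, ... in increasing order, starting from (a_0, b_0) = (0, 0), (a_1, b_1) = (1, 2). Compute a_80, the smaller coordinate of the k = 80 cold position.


By Wythoff's theorem, a_k = floor(k * phi) and b_k = floor(k * phi^2) = a_k + k, where phi = (1 + sqrt(5))/2 is the golden ratio.
phi = (1 + sqrt(5))/2 = 1.618034
k = 80
k * phi = 80 * 1.618034 = 129.442719
a_80 = floor(k * phi) = 129

129


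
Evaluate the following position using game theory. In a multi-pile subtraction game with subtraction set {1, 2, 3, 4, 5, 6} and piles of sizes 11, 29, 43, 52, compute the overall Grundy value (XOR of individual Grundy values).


Subtraction set: {1, 2, 3, 4, 5, 6}
For this subtraction set, G(n) = n mod 7 (period = max + 1 = 7).
Pile 1 (size 11): G(11) = 11 mod 7 = 4
Pile 2 (size 29): G(29) = 29 mod 7 = 1
Pile 3 (size 43): G(43) = 43 mod 7 = 1
Pile 4 (size 52): G(52) = 52 mod 7 = 3
Total Grundy value = XOR of all: 4 XOR 1 XOR 1 XOR 3 = 7

7


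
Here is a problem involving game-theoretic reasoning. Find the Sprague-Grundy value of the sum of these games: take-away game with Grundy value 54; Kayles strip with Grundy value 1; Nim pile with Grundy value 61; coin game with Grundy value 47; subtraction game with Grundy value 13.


By the Sprague-Grundy theorem, the Grundy value of a sum of games is the XOR of individual Grundy values.
take-away game: Grundy value = 54. Running XOR: 0 XOR 54 = 54
Kayles strip: Grundy value = 1. Running XOR: 54 XOR 1 = 55
Nim pile: Grundy value = 61. Running XOR: 55 XOR 61 = 10
coin game: Grundy value = 47. Running XOR: 10 XOR 47 = 37
subtraction game: Grundy value = 13. Running XOR: 37 XOR 13 = 40
The combined Grundy value is 40.

40


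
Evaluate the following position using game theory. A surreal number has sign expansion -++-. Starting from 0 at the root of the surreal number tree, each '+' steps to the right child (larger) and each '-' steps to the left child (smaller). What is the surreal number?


Sign expansion: -++-
Rule: track bounds (lo, hi), initially (-inf, +inf). On '+', the current value becomes lo and we move to the simplest number in (value, hi): value + 1 if hi = +inf, otherwise the midpoint (value + hi)/2. On '-', the current value becomes hi and we move to value - 1 if lo = -inf, otherwise the midpoint (lo + value)/2.
Start at 0.
Step 1: sign = -, move left. Bounds: (-inf, 0). Value = -1
Step 2: sign = +, move right. Bounds: (-1, 0). Value = -1/2
Step 3: sign = +, move right. Bounds: (-1/2, 0). Value = -1/4
Step 4: sign = -, move left. Bounds: (-1/2, -1/4). Value = -3/8
The surreal number with sign expansion -++- is -3/8.

-3/8


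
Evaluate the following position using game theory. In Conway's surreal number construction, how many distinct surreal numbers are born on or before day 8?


Day 0: {|} = 0 is born. Count = 1.
Day n: the number of surreal numbers born by day n is 2^(n+1) - 1.
By day 0: 2^1 - 1 = 1
By day 1: 2^2 - 1 = 3
By day 2: 2^3 - 1 = 7
By day 3: 2^4 - 1 = 15
By day 4: 2^5 - 1 = 31
By day 5: 2^6 - 1 = 63
By day 6: 2^7 - 1 = 127
By day 7: 2^8 - 1 = 255
By day 8: 2^9 - 1 = 511
By day 8: 511 surreal numbers.

511


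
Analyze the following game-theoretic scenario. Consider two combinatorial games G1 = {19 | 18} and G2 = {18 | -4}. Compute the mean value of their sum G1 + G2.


G1 = {19 | 18}, G2 = {18 | -4}
Each is a switch {a | b} with numbers a > b; its mean value is (a + b)/2, and mean value is additive over game sums: m(G1 + G2) = m(G1) + m(G2).
Mean of G1 = (19 + (18))/2 = 37/2 = 37/2
Mean of G2 = (18 + (-4))/2 = 14/2 = 7
Mean of G1 + G2 = 37/2 + 7 = 51/2

51/2


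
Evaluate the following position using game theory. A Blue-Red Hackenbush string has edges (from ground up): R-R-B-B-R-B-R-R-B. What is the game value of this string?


Edges (from ground): R-R-B-B-R-B-R-R-B
By Berlekamp's sign-expansion rule, a Blue-Red Hackenbush stalk has the value of the surreal number whose sign sequence is the edge sequence with B -> + and R -> -.
Sign sequence: --++-+--+
Trace the sign expansion in the surreal number tree, starting from 0:
Edge 1: R (sign -) -> bounds (-inf, 0), value = -1
Edge 2: R (sign -) -> bounds (-inf, -1), value = -2
Edge 3: B (sign +) -> bounds (-2, -1), value = -3/2
Edge 4: B (sign +) -> bounds (-3/2, -1), value = -5/4
Edge 5: R (sign -) -> bounds (-3/2, -5/4), value = -11/8
Edge 6: B (sign +) -> bounds (-11/8, -5/4), value = -21/16
Edge 7: R (sign -) -> bounds (-11/8, -21/16), value = -43/32
Edge 8: R (sign -) -> bounds (-11/8, -43/32), value = -87/64
Edge 9: B (sign +) -> bounds (-87/64, -43/32), value = -173/128
Game value = -173/128

-173/128


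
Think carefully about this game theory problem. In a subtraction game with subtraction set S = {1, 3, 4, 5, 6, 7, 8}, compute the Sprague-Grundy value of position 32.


The subtraction set is S = {1, 3, 4, 5, 6, 7, 8}.
G(k) = mex{ G(k - s) : s in S, s <= k }. We compute iteratively: G(0) = 0.
G(1) = mex({0}) = 1
G(2) = mex({1}) = 0
G(3) = mex({0}) = 1
G(4) = mex({0, 1}) = 2
G(5) = mex({0, 1, 2}) = 3
G(6) = mex({0, 1, 3}) = 2
G(7) = mex({0, 1, 2}) = 3
G(8) = mex({0, 1, 2, 3}) = 4
G(9) = mex({0, 1, 2, 3, 4}) = 5
G(10) = mex({0, 1, 2, 3, 5}) = 4
G(11) = mex({1, 2, 3, 4}) = 0
G(12) = mex({0, 2, 3, 4, 5}) = 1
G(13) = mex({1, 2, 3, 4, 5}) = 0
G(14) = mex({0, 2, 3, 4, 5}) = 1
G(15) = mex({0, 1, 3, 4, 5}) = 2
G(16) = mex({0, 1, 2, 4, 5}) = 3
G(17) = mex({0, 1, 3, 4, 5}) = 2
G(18) = mex({0, 1, 2, 4}) = 3
Observe that G(11)..G(18) = 0, 1, 0, 1, 2, 3, 2, 3 repeats G(0)..G(7) = 0, 1, 0, 1, 2, 3, 2, 3.
For k >= max(S) = 8, G(k) is determined by the previous 8 values G(k-8)..G(k-1); a window of 8 consecutive values has recurred shifted by 11, so by induction G(k + 11) = G(k) for all k >= 0: the sequence is periodic from the start with period 11.
One period: G(0..10) = 0, 1, 0, 1, 2, 3, 2, 3, 4, 5, 4.
32 mod 11 = 10, so G(32) = G(10) = 4.

4


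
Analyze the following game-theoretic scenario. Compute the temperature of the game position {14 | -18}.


The game is {14 | -18}, a switch {a | b} with numbers a > b.
Cooling {a | b} by t gives {a - t | b + t}, which stops being hot when a - t = b + t, i.e. at t = (a - b)/2. So the temperature of a switch is (a - b)/2.
Temperature = (Left option - Right option) / 2
= (14 - (-18)) / 2
= 32 / 2
= 16

16


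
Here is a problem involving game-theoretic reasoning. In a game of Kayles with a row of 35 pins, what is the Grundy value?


Kayles: a move removes 1 or 2 adjacent pins from a contiguous row.
Removing pins from a row of k leaves two independent rows (a, b) with a + b = k - 1 (one pin) or a + b = k - 2 (two pins); an end removal gives a = 0.
By Sprague-Grundy, G(k) = mex{ G(a) XOR G(b) } over all these splits. G(0) = 0.
G(1): splits (0,0):0^0=0 -> mex({0}) = 1
G(2): splits (0,1):0^1=1 (0,0):0^0=0 -> mex({0, 1}) = 2
G(3): splits (0,2):0^2=2 (1,1):1^1=0 (0,1):0^1=1 -> mex({0, 1, 2}) = 3
G(4): splits (0,3):0^3=3 (1,2):1^2=3 (0,2):0^2=2 (1,1):1^1=0 -> mex({0, 2, 3}) = 1
G(5): splits (0,4):0^1=1 (1,3):1^3=2 (2,2):2^2=0 (0,3):0^3=3 (1,2):1^2=3 -> mex({0, 1, 2, 3}) = 4
G(6) = mex({0, 1, 2, 4}) = 3
G(7) = mex({0, 1, 3, 4, 5}) = 2
G(8) = mex({0, 2, 3, 5, 6}) = 1
G(9) = mex({0, 1, 2, 3, 6, 7}) = 4
G(10) = mex({0, 1, 3, 4, 5, 7}) = 2
G(11) = mex({0, 1, 2, 3, 4, 5}) = 6
G(12) = mex({0, 1, 2, 3, 5, 6, 7}) = 4
G(13) = mex({0, 2, 3, 4, 6, 7}) = 1
G(14) = mex({0, 1, 4, 5, 6, 7}) = 2
G(15) = mex({0, 1, 2, 3, 4, 5, 6}) = 7
G(16) = mex({0, 2, 3, 5, 6, 7}) = 1
G(17) = mex({0, 1, 2, 3, 5, 6, 7}) = 4
G(18) = mex({0, 1, 2, 4, 5, 6}) = 3
G(19) = mex({0, 1, 3, 4, 5, 7}) = 2
G(20) = mex({0, 2, 3, 4, 5, 6, 7}) = 1
G(21) = mex({0, 1, 2, 3, 5, 6, 7}) = 4
G(22) = mex({0, 1, 2, 3, 4, 5, 7}) = 6
G(23) = mex({0, 1, 2, 3, 4, 5, 6}) = 7
G(24) = mex({0, 1, 2, 3, 5, 6, 7}) = 4
G(25) = mex({0, 2, 3, 4, 6, 7}) = 1
G(26) = mex({0, 1, 3, 4, 5, 6, 7}) = 2
G(27) = mex({0, 1, 2, 3, 4, 5, 6, 7}) = 8
G(28) = mex({0, 1, 2, 3, 4, 6, 7, 8}) = 5
G(29) = mex({0, 1, 2, 3, 5, 6, 7, 8, 9}) = 4
G(30) = mex({0, 1, 2, 3, 4, 5, 6, 9, 10}) = 7
G(31) = mex({0, 1, 3, 4, 5, 7, 10, 11}) = 2
G(32) = mex({0, 2, 3, 4, 5, 6, 7, 9, 11}) = 1
G(33) = mex({0, 1, 2, 3, 4, 5, 6, 7, 9, 12}) = 8
G(34) = mex({0, 1, 2, 3, 4, 5, 7, 8, 11, 12}) = 6
G(35) = mex({0, 1, 2, 3, 4, 5, 6, 8, 9, 10, 11}) = 7
Therefore G(35) = 7.

7


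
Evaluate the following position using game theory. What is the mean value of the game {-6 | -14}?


Game = {-6 | -14}, a switch {a | b} with numbers a > b.
Its thermograph has left wall a - t and right wall b + t, which meet at t = (a - b)/2, where both equal (a + b)/2. So the mast (mean value) is at (a + b)/2.
Mean = (-6 + (-14))/2 = -20/2 = -10

-10


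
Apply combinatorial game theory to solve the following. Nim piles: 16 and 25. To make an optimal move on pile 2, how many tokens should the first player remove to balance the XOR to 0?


Piles: 16 and 25
Current XOR: 16 XOR 25 = 9 (non-zero, so this is an N-position).
To make the XOR zero, we need to find a move that balances the piles.
For pile 2 (size 25): target = 25 XOR 9 = 16
We reduce pile 2 from 25 to 16.
Tokens removed: 25 - 16 = 9
Verification: 16 XOR 16 = 0

9


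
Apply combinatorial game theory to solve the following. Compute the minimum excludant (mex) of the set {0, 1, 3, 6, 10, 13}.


Set = {0, 1, 3, 6, 10, 13}
0 is in the set.
1 is in the set.
2 is NOT in the set. This is the mex.
mex = 2

2


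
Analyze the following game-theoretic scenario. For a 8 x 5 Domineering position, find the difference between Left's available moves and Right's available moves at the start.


Board is 8 x 5 (rows x cols).
Left (vertical) placements: (rows-1) * cols = 7 * 5 = 35
Right (horizontal) placements: rows * (cols-1) = 8 * 4 = 32
Advantage = Left - Right = 35 - 32 = 3

3


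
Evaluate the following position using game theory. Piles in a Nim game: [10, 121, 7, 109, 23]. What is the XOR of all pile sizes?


We need the XOR (exclusive or) of all pile sizes.
After XOR-ing pile 1 (size 10): 0 XOR 10 = 10
After XOR-ing pile 2 (size 121): 10 XOR 121 = 115
After XOR-ing pile 3 (size 7): 115 XOR 7 = 116
After XOR-ing pile 4 (size 109): 116 XOR 109 = 25
After XOR-ing pile 5 (size 23): 25 XOR 23 = 14
The Nim-value of this position is 14.

14


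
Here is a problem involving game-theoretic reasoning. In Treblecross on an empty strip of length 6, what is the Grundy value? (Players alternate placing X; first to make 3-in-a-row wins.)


Treblecross: place X on empty cells; 3-in-a-row wins.
Playing within two cells of an existing X lets the opponent win at once, so sensible play treats the cells i-2..i+2 around each X as dead. The player left with no safe cell loses, so this is a normal-play take-away game on strips of safe cells.
Placing X at cell i (0-indexed) of a strip of k safe cells leaves independent strips of sizes max(0, i-2) and max(0, k-i-3). Hence G(k) = mex{ G(max(0,i-2)) XOR G(max(0,k-i-3)) : 0 <= i < k }, with G(0) = 0.
G(1): splits (0,0):0^0=0 -> mex({0}) = 1
G(2): splits (0,0):0^0=0 -> mex({0}) = 1
G(3): splits (0,0):0^0=0 -> mex({0}) = 1
G(4): splits (0,1):0^1=1 (0,0):0^0=0 -> mex({0, 1}) = 2
G(5): splits (0,2):0^1=1 (0,1):0^1=1 (0,0):0^0=0 -> mex({0, 1}) = 2
G(6) = mex({1}) = 0
Therefore G(6) = 0.

0


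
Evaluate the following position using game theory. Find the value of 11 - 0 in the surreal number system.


x = 11, y = 0
x - y = 11 - 0 = 11

11


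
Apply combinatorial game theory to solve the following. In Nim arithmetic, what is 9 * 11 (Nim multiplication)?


Nim multiplication is bilinear over XOR: (u XOR v) * w = (u*w) XOR (v*w).
So we split each operand into its bit components and XOR the pairwise Nim products.
9 = 1 + 8 (as XOR of powers of 2).
11 = 1 + 2 + 8 (as XOR of powers of 2).
Using the standard Nim-product table on single bits:
  2*2 = 3,   2*4 = 8,   2*8 = 12,
  4*4 = 6,   4*8 = 11,  8*8 = 13,
and  1*x = x (identity), k*l = l*k (commutative).
Pairwise Nim products:
  1 * 1 = 1
  1 * 2 = 2
  1 * 8 = 8
  8 * 1 = 8
  8 * 2 = 12
  8 * 8 = 13
XOR them: 1 XOR 2 XOR 8 XOR 8 XOR 12 XOR 13 = 2.
Result: 9 * 11 = 2 (in Nim).

2


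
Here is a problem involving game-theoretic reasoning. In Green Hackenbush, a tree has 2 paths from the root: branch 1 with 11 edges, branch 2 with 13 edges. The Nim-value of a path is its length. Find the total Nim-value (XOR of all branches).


The tree has 2 branches from the ground vertex.
In Green Hackenbush, the Nim-value of a simple path of length k is k.
Branch 1: length 11, Nim-value = 11
Branch 2: length 13, Nim-value = 13
Total Nim-value = XOR of all branch values:
0 XOR 11 = 11
11 XOR 13 = 6
Nim-value of the tree = 6

6


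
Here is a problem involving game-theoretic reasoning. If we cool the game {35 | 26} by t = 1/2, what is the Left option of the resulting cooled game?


Original game: {35 | 26} (a switch {a | b} with a > b).
Cooling by t (for t below the temperature (a - b)/2 = 9/2) taxes each move by t: {a | b} cooled by t is {a - t | b + t}.
Cooling amount: t = 1/2
Cooled Left option: 35 - 1/2 = 69/2
Cooled Right option: 26 + 1/2 = 53/2
Cooled game: {69/2 | 53/2}
Left option = 69/2

69/2


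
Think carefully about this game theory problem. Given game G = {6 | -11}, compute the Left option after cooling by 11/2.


Original game: {6 | -11} (a switch {a | b} with a > b).
Cooling by t (for t below the temperature (a - b)/2 = 17/2) taxes each move by t: {a | b} cooled by t is {a - t | b + t}.
Cooling amount: t = 11/2
Cooled Left option: 6 - 11/2 = 1/2
Cooled Right option: -11 + 11/2 = -11/2
Cooled game: {1/2 | -11/2}
Left option = 1/2

1/2


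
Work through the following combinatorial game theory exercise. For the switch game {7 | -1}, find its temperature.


The game is {7 | -1}, a switch {a | b} with numbers a > b.
Cooling {a | b} by t gives {a - t | b + t}, which stops being hot when a - t = b + t, i.e. at t = (a - b)/2. So the temperature of a switch is (a - b)/2.
Temperature = (Left option - Right option) / 2
= (7 - (-1)) / 2
= 8 / 2
= 4

4


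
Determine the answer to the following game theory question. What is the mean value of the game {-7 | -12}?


Game = {-7 | -12}, a switch {a | b} with numbers a > b.
Its thermograph has left wall a - t and right wall b + t, which meet at t = (a - b)/2, where both equal (a + b)/2. So the mast (mean value) is at (a + b)/2.
Mean = (-7 + (-12))/2 = -19/2 = -19/2

-19/2


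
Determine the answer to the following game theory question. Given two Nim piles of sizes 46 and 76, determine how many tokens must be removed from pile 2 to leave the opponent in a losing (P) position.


Piles: 46 and 76
Current XOR: 46 XOR 76 = 98 (non-zero, so this is an N-position).
To make the XOR zero, we need to find a move that balances the piles.
For pile 2 (size 76): target = 76 XOR 98 = 46
We reduce pile 2 from 76 to 46.
Tokens removed: 76 - 46 = 30
Verification: 46 XOR 46 = 0

30


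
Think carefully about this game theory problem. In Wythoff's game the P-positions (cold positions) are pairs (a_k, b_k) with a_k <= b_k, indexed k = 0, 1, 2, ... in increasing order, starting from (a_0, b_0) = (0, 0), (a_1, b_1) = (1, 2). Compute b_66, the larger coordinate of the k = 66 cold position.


By Wythoff's theorem, a_k = floor(k * phi) and b_k = floor(k * phi^2) = a_k + k, where phi = (1 + sqrt(5))/2 is the golden ratio.
phi = (1 + sqrt(5))/2 = 1.618034
phi^2 = phi + 1 = 2.618034
k = 66
k * phi^2 = 66 * 2.618034 = 172.790243
b_66 = floor(k * phi^2) = 172 (check: a_66 + k = 106 + 66 = 172)

172


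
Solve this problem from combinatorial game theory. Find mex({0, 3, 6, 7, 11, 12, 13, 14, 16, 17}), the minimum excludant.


Set = {0, 3, 6, 7, 11, 12, 13, 14, 16, 17}
0 is in the set.
1 is NOT in the set. This is the mex.
mex = 1

1


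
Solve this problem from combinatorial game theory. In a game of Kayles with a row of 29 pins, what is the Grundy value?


Kayles: a move removes 1 or 2 adjacent pins from a contiguous row.
Removing pins from a row of k leaves two independent rows (a, b) with a + b = k - 1 (one pin) or a + b = k - 2 (two pins); an end removal gives a = 0.
By Sprague-Grundy, G(k) = mex{ G(a) XOR G(b) } over all these splits. G(0) = 0.
G(1): splits (0,0):0^0=0 -> mex({0}) = 1
G(2): splits (0,1):0^1=1 (0,0):0^0=0 -> mex({0, 1}) = 2
G(3): splits (0,2):0^2=2 (1,1):1^1=0 (0,1):0^1=1 -> mex({0, 1, 2}) = 3
G(4): splits (0,3):0^3=3 (1,2):1^2=3 (0,2):0^2=2 (1,1):1^1=0 -> mex({0, 2, 3}) = 1
G(5): splits (0,4):0^1=1 (1,3):1^3=2 (2,2):2^2=0 (0,3):0^3=3 (1,2):1^2=3 -> mex({0, 1, 2, 3}) = 4
G(6) = mex({0, 1, 2, 4}) = 3
G(7) = mex({0, 1, 3, 4, 5}) = 2
G(8) = mex({0, 2, 3, 5, 6}) = 1
G(9) = mex({0, 1, 2, 3, 6, 7}) = 4
G(10) = mex({0, 1, 3, 4, 5, 7}) = 2
G(11) = mex({0, 1, 2, 3, 4, 5}) = 6
G(12) = mex({0, 1, 2, 3, 5, 6, 7}) = 4
G(13) = mex({0, 2, 3, 4, 6, 7}) = 1
G(14) = mex({0, 1, 4, 5, 6, 7}) = 2
G(15) = mex({0, 1, 2, 3, 4, 5, 6}) = 7
G(16) = mex({0, 2, 3, 5, 6, 7}) = 1
G(17) = mex({0, 1, 2, 3, 5, 6, 7}) = 4
G(18) = mex({0, 1, 2, 4, 5, 6}) = 3
G(19) = mex({0, 1, 3, 4, 5, 7}) = 2
G(20) = mex({0, 2, 3, 4, 5, 6, 7}) = 1
G(21) = mex({0, 1, 2, 3, 5, 6, 7}) = 4
G(22) = mex({0, 1, 2, 3, 4, 5, 7}) = 6
G(23) = mex({0, 1, 2, 3, 4, 5, 6}) = 7
G(24) = mex({0, 1, 2, 3, 5, 6, 7}) = 4
G(25) = mex({0, 2, 3, 4, 6, 7}) = 1
G(26) = mex({0, 1, 3, 4, 5, 6, 7}) = 2
G(27) = mex({0, 1, 2, 3, 4, 5, 6, 7}) = 8
G(28) = mex({0, 1, 2, 3, 4, 6, 7, 8}) = 5
G(29) = mex({0, 1, 2, 3, 5, 6, 7, 8, 9}) = 4
Therefore G(29) = 4.

4


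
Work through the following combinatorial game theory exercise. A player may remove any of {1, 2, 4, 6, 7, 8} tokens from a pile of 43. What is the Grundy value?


The subtraction set is S = {1, 2, 4, 6, 7, 8}.
G(k) = mex{ G(k - s) : s in S, s <= k }. We compute iteratively: G(0) = 0.
G(1) = mex({0}) = 1
G(2) = mex({0, 1}) = 2
G(3) = mex({1, 2}) = 0
G(4) = mex({0, 2}) = 1
G(5) = mex({0, 1}) = 2
G(6) = mex({0, 1, 2}) = 3
G(7) = mex({0, 1, 2, 3}) = 4
G(8) = mex({0, 1, 2, 3, 4}) = 5
G(9) = mex({0, 1, 2, 4, 5}) = 3
G(10) = mex({0, 1, 2, 3, 5}) = 4
G(11) = mex({0, 1, 2, 3, 4}) = 5
G(12) = mex({1, 2, 3, 4, 5}) = 0
G(13) = mex({0, 2, 3, 4, 5}) = 1
G(14) = mex({0, 1, 3, 4, 5}) = 2
G(15) = mex({1, 2, 3, 4, 5}) = 0
G(16) = mex({0, 2, 3, 4, 5}) = 1
G(17) = mex({0, 1, 3, 4, 5}) = 2
G(18) = mex({0, 1, 2, 4, 5}) = 3
G(19) = mex({0, 1, 2, 3, 5}) = 4
Observe that G(12)..G(19) = 0, 1, 2, 0, 1, 2, 3, 4 repeats G(0)..G(7) = 0, 1, 2, 0, 1, 2, 3, 4.
For k >= max(S) = 8, G(k) is determined by the previous 8 values G(k-8)..G(k-1); a window of 8 consecutive values has recurred shifted by 12, so by induction G(k + 12) = G(k) for all k >= 0: the sequence is periodic from the start with period 12.
One period: G(0..11) = 0, 1, 2, 0, 1, 2, 3, 4, 5, 3, 4, 5.
43 mod 12 = 7, so G(43) = G(7) = 4.

4


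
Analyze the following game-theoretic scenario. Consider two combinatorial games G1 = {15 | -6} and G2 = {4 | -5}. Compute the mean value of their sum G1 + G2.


G1 = {15 | -6}, G2 = {4 | -5}
Each is a switch {a | b} with numbers a > b; its mean value is (a + b)/2, and mean value is additive over game sums: m(G1 + G2) = m(G1) + m(G2).
Mean of G1 = (15 + (-6))/2 = 9/2 = 9/2
Mean of G2 = (4 + (-5))/2 = -1/2 = -1/2
Mean of G1 + G2 = 9/2 + -1/2 = 4

4


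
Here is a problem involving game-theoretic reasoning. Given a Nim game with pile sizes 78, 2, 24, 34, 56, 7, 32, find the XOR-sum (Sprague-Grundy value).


We need the XOR (exclusive or) of all pile sizes.
After XOR-ing pile 1 (size 78): 0 XOR 78 = 78
After XOR-ing pile 2 (size 2): 78 XOR 2 = 76
After XOR-ing pile 3 (size 24): 76 XOR 24 = 84
After XOR-ing pile 4 (size 34): 84 XOR 34 = 118
After XOR-ing pile 5 (size 56): 118 XOR 56 = 78
After XOR-ing pile 6 (size 7): 78 XOR 7 = 73
After XOR-ing pile 7 (size 32): 73 XOR 32 = 105
The Nim-value of this position is 105.

105


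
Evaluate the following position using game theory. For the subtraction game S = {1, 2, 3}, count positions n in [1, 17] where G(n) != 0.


Subtraction set S = {1, 2, 3}, so G(n) = n mod 4.
G(n) = 0 when n is a multiple of 4.
Multiples of 4 in [1, 17]: 4
N-positions (nonzero Grundy) = 17 - 4 = 13

13


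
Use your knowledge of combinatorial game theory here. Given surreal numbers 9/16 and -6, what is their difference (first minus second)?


x = 9/16, y = -6
Converting to common denominator: 16
x = 9/16, y = -96/16
x - y = 9/16 - -6 = 105/16

105/16


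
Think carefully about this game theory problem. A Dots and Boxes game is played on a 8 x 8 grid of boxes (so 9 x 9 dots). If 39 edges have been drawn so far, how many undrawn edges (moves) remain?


Grid: 8 x 8 boxes, i.e. 9 rows and 9 columns of dots.
Horizontal edges: (rows + 1) * cols = 9 * 8 = 72
Vertical edges: rows * (cols + 1) = 8 * 9 = 72
Total edges: 72 + 72 = 144
Edges drawn: 39
Remaining: 144 - 39 = 105

105


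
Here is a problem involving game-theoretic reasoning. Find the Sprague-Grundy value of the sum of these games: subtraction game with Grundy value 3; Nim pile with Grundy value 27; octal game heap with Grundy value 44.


By the Sprague-Grundy theorem, the Grundy value of a sum of games is the XOR of individual Grundy values.
subtraction game: Grundy value = 3. Running XOR: 0 XOR 3 = 3
Nim pile: Grundy value = 27. Running XOR: 3 XOR 27 = 24
octal game heap: Grundy value = 44. Running XOR: 24 XOR 44 = 52
The combined Grundy value is 52.

52


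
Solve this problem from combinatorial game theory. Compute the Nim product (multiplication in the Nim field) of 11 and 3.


Nim multiplication is bilinear over XOR: (u XOR v) * w = (u*w) XOR (v*w).
So we split each operand into its bit components and XOR the pairwise Nim products.
11 = 1 + 2 + 8 (as XOR of powers of 2).
3 = 1 + 2 (as XOR of powers of 2).
Using the standard Nim-product table on single bits:
  2*2 = 3,   2*4 = 8,   2*8 = 12,
  4*4 = 6,   4*8 = 11,  8*8 = 13,
and  1*x = x (identity), k*l = l*k (commutative).
Pairwise Nim products:
  1 * 1 = 1
  1 * 2 = 2
  2 * 1 = 2
  2 * 2 = 3
  8 * 1 = 8
  8 * 2 = 12
XOR them: 1 XOR 2 XOR 2 XOR 3 XOR 8 XOR 12 = 6.
Result: 11 * 3 = 6 (in Nim).

6


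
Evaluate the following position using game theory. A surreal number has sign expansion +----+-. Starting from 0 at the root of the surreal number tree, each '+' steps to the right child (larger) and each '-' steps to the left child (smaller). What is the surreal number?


Sign expansion: +----+-
Rule: track bounds (lo, hi), initially (-inf, +inf). On '+', the current value becomes lo and we move to the simplest number in (value, hi): value + 1 if hi = +inf, otherwise the midpoint (value + hi)/2. On '-', the current value becomes hi and we move to value - 1 if lo = -inf, otherwise the midpoint (lo + value)/2.
Start at 0.
Step 1: sign = +, move right. Bounds: (0, +inf). Value = 1
Step 2: sign = -, move left. Bounds: (0, 1). Value = 1/2
Step 3: sign = -, move left. Bounds: (0, 1/2). Value = 1/4
Step 4: sign = -, move left. Bounds: (0, 1/4). Value = 1/8
Step 5: sign = -, move left. Bounds: (0, 1/8). Value = 1/16
Step 6: sign = +, move right. Bounds: (1/16, 1/8). Value = 3/32
Step 7: sign = -, move left. Bounds: (1/16, 3/32). Value = 5/64
The surreal number with sign expansion +----+- is 5/64.

5/64


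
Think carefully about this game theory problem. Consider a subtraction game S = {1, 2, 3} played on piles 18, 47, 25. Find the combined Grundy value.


Subtraction set: {1, 2, 3}
For this subtraction set, G(n) = n mod 4 (period = max + 1 = 4).
Pile 1 (size 18): G(18) = 18 mod 4 = 2
Pile 2 (size 47): G(47) = 47 mod 4 = 3
Pile 3 (size 25): G(25) = 25 mod 4 = 1
Total Grundy value = XOR of all: 2 XOR 3 XOR 1 = 0

0


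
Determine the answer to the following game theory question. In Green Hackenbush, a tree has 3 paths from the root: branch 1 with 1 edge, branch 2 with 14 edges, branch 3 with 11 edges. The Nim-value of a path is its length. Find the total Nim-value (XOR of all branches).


The tree has 3 branches from the ground vertex.
In Green Hackenbush, the Nim-value of a simple path of length k is k.
Branch 1: length 1, Nim-value = 1
Branch 2: length 14, Nim-value = 14
Branch 3: length 11, Nim-value = 11
Total Nim-value = XOR of all branch values:
0 XOR 1 = 1
1 XOR 14 = 15
15 XOR 11 = 4
Nim-value of the tree = 4

4


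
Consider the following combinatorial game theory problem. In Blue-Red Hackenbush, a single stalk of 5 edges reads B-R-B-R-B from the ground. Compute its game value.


Edges (from ground): B-R-B-R-B
By Berlekamp's sign-expansion rule, a Blue-Red Hackenbush stalk has the value of the surreal number whose sign sequence is the edge sequence with B -> + and R -> -.
Sign sequence: +-+-+
Trace the sign expansion in the surreal number tree, starting from 0:
Edge 1: B (sign +) -> bounds (0, +inf), value = 1
Edge 2: R (sign -) -> bounds (0, 1), value = 1/2
Edge 3: B (sign +) -> bounds (1/2, 1), value = 3/4
Edge 4: R (sign -) -> bounds (1/2, 3/4), value = 5/8
Edge 5: B (sign +) -> bounds (5/8, 3/4), value = 11/16
Game value = 11/16

11/16


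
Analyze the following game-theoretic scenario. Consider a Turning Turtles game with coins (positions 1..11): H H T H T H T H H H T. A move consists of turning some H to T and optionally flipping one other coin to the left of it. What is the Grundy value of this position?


Coins: H H T H T H T H H H T
Key fact: a single head at position k behaves exactly like a Nim heap of size k (turning it to T and optionally flipping a coin at j < k corresponds to moving the heap from k to j, or to 0), and heads combine as a disjunctive sum (two heads at the same place would cancel, matching j XOR j = 0). So the Nim-value is the XOR of the 1-indexed positions of the heads.
Face-up positions (1-indexed): [1, 2, 4, 6, 8, 9, 10]
XOR 0 with 1: 0 XOR 1 = 1
XOR 1 with 2: 1 XOR 2 = 3
XOR 3 with 4: 3 XOR 4 = 7
XOR 7 with 6: 7 XOR 6 = 1
XOR 1 with 8: 1 XOR 8 = 9
XOR 9 with 9: 9 XOR 9 = 0
XOR 0 with 10: 0 XOR 10 = 10
Nim-value = 10

10


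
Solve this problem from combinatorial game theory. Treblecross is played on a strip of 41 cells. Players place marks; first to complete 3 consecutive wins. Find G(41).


Treblecross: place X on empty cells; 3-in-a-row wins.
Playing within two cells of an existing X lets the opponent win at once, so sensible play treats the cells i-2..i+2 around each X as dead. The player left with no safe cell loses, so this is a normal-play take-away game on strips of safe cells.
Placing X at cell i (0-indexed) of a strip of k safe cells leaves independent strips of sizes max(0, i-2) and max(0, k-i-3). Hence G(k) = mex{ G(max(0,i-2)) XOR G(max(0,k-i-3)) : 0 <= i < k }, with G(0) = 0.
G(1): splits (0,0):0^0=0 -> mex({0}) = 1
G(2): splits (0,0):0^0=0 -> mex({0}) = 1
G(3): splits (0,0):0^0=0 -> mex({0}) = 1
G(4): splits (0,1):0^1=1 (0,0):0^0=0 -> mex({0, 1}) = 2
G(5): splits (0,2):0^1=1 (0,1):0^1=1 (0,0):0^0=0 -> mex({0, 1}) = 2
G(6) = mex({1}) = 0
G(7) = mex({0, 1, 2}) = 3
G(8) = mex({0, 1, 2}) = 3
G(9) = mex({0, 2}) = 1
G(10) = mex({0, 2, 3}) = 1
G(11) = mex({0, 3}) = 1
G(12) = mex({1, 3}) = 0
G(13) = mex({0, 1, 2, 3}) = 4
G(14) = mex({0, 1, 2}) = 3
G(15) = mex({0, 1, 2}) = 3
G(16) = mex({0, 1, 2, 4}) = 3
G(17) = mex({0, 1, 3, 4}) = 2
G(18) = mex({0, 1, 3, 4}) = 2
G(19) = mex({0, 1, 3, 5}) = 2
G(20) = mex({0, 1, 2, 3, 5}) = 4
G(21) = mex({0, 1, 2, 3, 5}) = 4
G(22) = mex({1, 2, 6}) = 0
G(23) = mex({0, 1, 2, 3, 4, 6}) = 5
G(24) = mex({0, 1, 2, 3, 4}) = 5
G(25) = mex({0, 1, 3, 4, 7}) = 2
G(26) = mex({0, 1, 3, 4, 5, 7}) = 2
G(27) = mex({0, 1, 3, 5}) = 2
G(28) = mex({0, 1, 2, 5}) = 3
G(29) = mex({0, 1, 2, 4, 5, 6}) = 3
G(30) = mex({1, 2, 4, 6}) = 0
G(31) = mex({0, 1, 2, 3, 4, 6}) = 5
G(32) = mex({1, 2, 3, 4, 7}) = 0
G(33) = mex({0, 3, 7}) = 1
G(34) = mex({0, 2, 3, 5, 7}) = 1
G(35) = mex({0, 2, 3, 5, 6}) = 1
G(36) = mex({0, 1, 2, 5, 6}) = 3
G(37) = mex({0, 1, 2, 4, 5, 6}) = 3
G(38) = mex({0, 1, 2, 4}) = 3
G(39) = mex({0, 1, 2, 3, 4, 7}) = 5
G(40) = mex({0, 1, 2, 3, 4, 5, 7}) = 6
G(41) = mex({0, 1, 2, 3, 5, 7}) = 4
Therefore G(41) = 4.

4


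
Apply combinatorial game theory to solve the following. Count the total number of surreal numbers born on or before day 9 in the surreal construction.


Day 0: {|} = 0 is born. Count = 1.
Day n: the number of surreal numbers born by day n is 2^(n+1) - 1.
By day 0: 2^1 - 1 = 1
By day 1: 2^2 - 1 = 3
By day 2: 2^3 - 1 = 7
By day 3: 2^4 - 1 = 15
By day 4: 2^5 - 1 = 31
By day 5: 2^6 - 1 = 63
By day 6: 2^7 - 1 = 127
By day 7: 2^8 - 1 = 255
By day 8: 2^9 - 1 = 511
By day 9: 2^10 - 1 = 1023
By day 9: 1023 surreal numbers.

1023


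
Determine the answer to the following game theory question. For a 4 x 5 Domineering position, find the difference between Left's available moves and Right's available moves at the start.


Board is 4 x 5 (rows x cols).
Left (vertical) placements: (rows-1) * cols = 3 * 5 = 15
Right (horizontal) placements: rows * (cols-1) = 4 * 4 = 16
Advantage = Left - Right = 15 - 16 = -1

-1


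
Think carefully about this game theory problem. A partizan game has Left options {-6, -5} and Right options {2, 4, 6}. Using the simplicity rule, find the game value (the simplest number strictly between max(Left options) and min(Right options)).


Left options: {-6, -5}, max = -5
Right options: {2, 4, 6}, min = 2
All options are numbers and max(Left) < min(Right), so by the simplicity theorem the value is the simplest (earliest-born) number strictly between -5 and 2.
Integers -4 through 1 all lie strictly between -5 and 2.
Among integers, the simplest (lowest birthday = smallest |n|; 0 is born on day 0, +-n on day n) is 0.
No non-integer in the interval can be simpler: if x is a non-integer in the interval, then floor(x) or ceil(x) also lies in the interval (the interval contains an integer), and both are proper prefixes of x's sign expansion, i.e. born earlier. So the game value is 0.
Game value = 0

0


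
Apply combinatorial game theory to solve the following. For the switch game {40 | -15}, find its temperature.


The game is {40 | -15}, a switch {a | b} with numbers a > b.
Cooling {a | b} by t gives {a - t | b + t}, which stops being hot when a - t = b + t, i.e. at t = (a - b)/2. So the temperature of a switch is (a - b)/2.
Temperature = (Left option - Right option) / 2
= (40 - (-15)) / 2
= 55 / 2
= 55/2

55/2


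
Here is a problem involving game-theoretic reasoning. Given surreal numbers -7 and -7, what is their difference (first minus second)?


x = -7, y = -7
x - y = -7 - -7 = 0

0


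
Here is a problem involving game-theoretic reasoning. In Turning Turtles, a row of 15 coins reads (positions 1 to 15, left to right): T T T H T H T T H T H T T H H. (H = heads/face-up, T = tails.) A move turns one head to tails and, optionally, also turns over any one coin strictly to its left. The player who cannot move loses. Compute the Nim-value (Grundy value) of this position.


Coins: T T T H T H T T H T H T T H H
Key fact: a single head at position k behaves exactly like a Nim heap of size k (turning it to T and optionally flipping a coin at j < k corresponds to moving the heap from k to j, or to 0), and heads combine as a disjunctive sum (two heads at the same place would cancel, matching j XOR j = 0). So the Nim-value is the XOR of the 1-indexed positions of the heads.
Face-up positions (1-indexed): [4, 6, 9, 11, 14, 15]
XOR 0 with 4: 0 XOR 4 = 4
XOR 4 with 6: 4 XOR 6 = 2
XOR 2 with 9: 2 XOR 9 = 11
XOR 11 with 11: 11 XOR 11 = 0
XOR 0 with 14: 0 XOR 14 = 14
XOR 14 with 15: 14 XOR 15 = 1
Nim-value = 1

1


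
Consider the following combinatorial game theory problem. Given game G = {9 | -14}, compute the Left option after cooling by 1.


Original game: {9 | -14} (a switch {a | b} with a > b).
Cooling by t (for t below the temperature (a - b)/2 = 23/2) taxes each move by t: {a | b} cooled by t is {a - t | b + t}.
Cooling amount: t = 1
Cooled Left option: 9 - 1 = 8
Cooled Right option: -14 + 1 = -13
Cooled game: {8 | -13}
Left option = 8

8


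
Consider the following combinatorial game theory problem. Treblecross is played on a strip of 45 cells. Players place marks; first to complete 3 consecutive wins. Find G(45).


Treblecross: place X on empty cells; 3-in-a-row wins.
Playing within two cells of an existing X lets the opponent win at once, so sensible play treats the cells i-2..i+2 around each X as dead. The player left with no safe cell loses, so this is a normal-play take-away game on strips of safe cells.
Placing X at cell i (0-indexed) of a strip of k safe cells leaves independent strips of sizes max(0, i-2) and max(0, k-i-3). Hence G(k) = mex{ G(max(0,i-2)) XOR G(max(0,k-i-3)) : 0 <= i < k }, with G(0) = 0.
G(1): splits (0,0):0^0=0 -> mex({0}) = 1
G(2): splits (0,0):0^0=0 -> mex({0}) = 1
G(3): splits (0,0):0^0=0 -> mex({0}) = 1
G(4): splits (0,1):0^1=1 (0,0):0^0=0 -> mex({0, 1}) = 2
G(5): splits (0,2):0^1=1 (0,1):0^1=1 (0,0):0^0=0 -> mex({0, 1}) = 2
G(6) = mex({1}) = 0
G(7) = mex({0, 1, 2}) = 3
G(8) = mex({0, 1, 2}) = 3
G(9) = mex({0, 2}) = 1
G(10) = mex({0, 2, 3}) = 1
G(11) = mex({0, 3}) = 1
G(12) = mex({1, 3}) = 0
G(13) = mex({0, 1, 2, 3}) = 4
G(14) = mex({0, 1, 2}) = 3
G(15) = mex({0, 1, 2}) = 3
G(16) = mex({0, 1, 2, 4}) = 3
G(17) = mex({0, 1, 3, 4}) = 2
G(18) = mex({0, 1, 3, 4}) = 2
G(19) = mex({0, 1, 3, 5}) = 2
G(20) = mex({0, 1, 2, 3, 5}) = 4
G(21) = mex({0, 1, 2, 3, 5}) = 4
G(22) = mex({1, 2, 6}) = 0
G(23) = mex({0, 1, 2, 3, 4, 6}) = 5
G(24) = mex({0, 1, 2, 3, 4}) = 5
G(25) = mex({0, 1, 3, 4, 7}) = 2
G(26) = mex({0, 1, 3, 4, 5, 7}) = 2
G(27) = mex({0, 1, 3, 5}) = 2
G(28) = mex({0, 1, 2, 5}) = 3
G(29) = mex({0, 1, 2, 4, 5, 6}) = 3
G(30) = mex({1, 2, 4, 6}) = 0
G(31) = mex({0, 1, 2, 3, 4, 6}) = 5
G(32) = mex({1, 2, 3, 4, 7}) = 0
G(33) = mex({0, 3, 7}) = 1
G(34) = mex({0, 2, 3, 5, 7}) = 1
G(35) = mex({0, 2, 3, 5, 6}) = 1
G(36) = mex({0, 1, 2, 5, 6}) = 3
G(37) = mex({0, 1, 2, 4, 5, 6}) = 3
G(38) = mex({0, 1, 2, 4}) = 3
G(39) = mex({0, 1, 2, 3, 4, 7}) = 5
G(40) = mex({0, 1, 2, 3, 4, 5, 7}) = 6
G(41) = mex({0, 1, 2, 3, 5, 7}) = 4
G(42) = mex({0, 1, 2, 3, 5, 6, 7}) = 4
G(43) = mex({0, 2, 3, 5, 6}) = 1
G(44) = mex({1, 2, 3, 4, 5, 6}) = 0
G(45) = mex({0, 1, 2, 3, 4, 6, 7}) = 5
Therefore G(45) = 5.

5


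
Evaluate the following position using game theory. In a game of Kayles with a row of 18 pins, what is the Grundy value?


Kayles: a move removes 1 or 2 adjacent pins from a contiguous row.
Removing pins from a row of k leaves two independent rows (a, b) with a + b = k - 1 (one pin) or a + b = k - 2 (two pins); an end removal gives a = 0.
By Sprague-Grundy, G(k) = mex{ G(a) XOR G(b) } over all these splits. G(0) = 0.
G(1): splits (0,0):0^0=0 -> mex({0}) = 1
G(2): splits (0,1):0^1=1 (0,0):0^0=0 -> mex({0, 1}) = 2
G(3): splits (0,2):0^2=2 (1,1):1^1=0 (0,1):0^1=1 -> mex({0, 1, 2}) = 3
G(4): splits (0,3):0^3=3 (1,2):1^2=3 (0,2):0^2=2 (1,1):1^1=0 -> mex({0, 2, 3}) = 1
G(5): splits (0,4):0^1=1 (1,3):1^3=2 (2,2):2^2=0 (0,3):0^3=3 (1,2):1^2=3 -> mex({0, 1, 2, 3}) = 4
G(6) = mex({0, 1, 2, 4}) = 3
G(7) = mex({0, 1, 3, 4, 5}) = 2
G(8) = mex({0, 2, 3, 5, 6}) = 1
G(9) = mex({0, 1, 2, 3, 6, 7}) = 4
G(10) = mex({0, 1, 3, 4, 5, 7}) = 2
G(11) = mex({0, 1, 2, 3, 4, 5}) = 6
G(12) = mex({0, 1, 2, 3, 5, 6, 7}) = 4
G(13) = mex({0, 2, 3, 4, 6, 7}) = 1
G(14) = mex({0, 1, 4, 5, 6, 7}) = 2
G(15) = mex({0, 1, 2, 3, 4, 5, 6}) = 7
G(16) = mex({0, 2, 3, 5, 6, 7}) = 1
G(17) = mex({0, 1, 2, 3, 5, 6, 7}) = 4
G(18) = mex({0, 1, 2, 4, 5, 6}) = 3
Therefore G(18) = 3.

3


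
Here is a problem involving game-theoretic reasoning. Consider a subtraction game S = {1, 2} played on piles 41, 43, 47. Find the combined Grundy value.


Subtraction set: {1, 2}
For this subtraction set, G(n) = n mod 3 (period = max + 1 = 3).
Pile 1 (size 41): G(41) = 41 mod 3 = 2
Pile 2 (size 43): G(43) = 43 mod 3 = 1
Pile 3 (size 47): G(47) = 47 mod 3 = 2
Total Grundy value = XOR of all: 2 XOR 1 XOR 2 = 1

1


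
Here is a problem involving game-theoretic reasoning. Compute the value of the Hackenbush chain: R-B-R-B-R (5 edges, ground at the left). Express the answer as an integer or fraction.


Edges (from ground): R-B-R-B-R
By Berlekamp's sign-expansion rule, a Blue-Red Hackenbush stalk has the value of the surreal number whose sign sequence is the edge sequence with B -> + and R -> -.
Sign sequence: -+-+-
Trace the sign expansion in the surreal number tree, starting from 0:
Edge 1: R (sign -) -> bounds (-inf, 0), value = -1
Edge 2: B (sign +) -> bounds (-1, 0), value = -1/2
Edge 3: R (sign -) -> bounds (-1, -1/2), value = -3/4
Edge 4: B (sign +) -> bounds (-3/4, -1/2), value = -5/8
Edge 5: R (sign -) -> bounds (-3/4, -5/8), value = -11/16
Game value = -11/16

-11/16


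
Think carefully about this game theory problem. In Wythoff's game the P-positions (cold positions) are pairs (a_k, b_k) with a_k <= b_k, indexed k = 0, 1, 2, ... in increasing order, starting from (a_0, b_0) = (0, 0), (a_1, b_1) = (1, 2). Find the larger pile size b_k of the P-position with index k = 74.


By Wythoff's theorem, a_k = floor(k * phi) and b_k = floor(k * phi^2) = a_k + k, where phi = (1 + sqrt(5))/2 is the golden ratio.
phi = (1 + sqrt(5))/2 = 1.618034
phi^2 = phi + 1 = 2.618034
k = 74
k * phi^2 = 74 * 2.618034 = 193.734515
b_74 = floor(k * phi^2) = 193 (check: a_74 + k = 119 + 74 = 193)

193


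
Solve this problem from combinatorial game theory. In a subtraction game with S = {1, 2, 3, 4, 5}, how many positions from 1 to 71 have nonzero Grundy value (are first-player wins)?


Subtraction set S = {1, 2, 3, 4, 5}, so G(n) = n mod 6.
G(n) = 0 when n is a multiple of 6.
Multiples of 6 in [1, 71]: 11
N-positions (nonzero Grundy) = 71 - 11 = 60

60


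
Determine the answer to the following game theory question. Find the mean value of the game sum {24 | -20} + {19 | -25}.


G1 = {24 | -20}, G2 = {19 | -25}
Each is a switch {a | b} with numbers a > b; its mean value is (a + b)/2, and mean value is additive over game sums: m(G1 + G2) = m(G1) + m(G2).
Mean of G1 = (24 + (-20))/2 = 4/2 = 2
Mean of G2 = (19 + (-25))/2 = -6/2 = -3
Mean of G1 + G2 = 2 + -3 = -1

-1
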